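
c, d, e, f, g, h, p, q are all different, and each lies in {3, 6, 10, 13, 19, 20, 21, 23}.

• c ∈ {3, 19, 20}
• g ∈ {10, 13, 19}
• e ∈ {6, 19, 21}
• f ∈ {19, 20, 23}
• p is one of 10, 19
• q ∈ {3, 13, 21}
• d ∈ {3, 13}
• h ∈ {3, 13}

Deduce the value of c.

20

The 8 variables together cover exactly {3, 6, 10, 13, 19, 20, 21, 23} — 8 values for 8 variables — and 6 appears only in e's list, so e = 6.
The 7 still-open variables together cover exactly {3, 10, 13, 19, 20, 21, 23} — 7 values for 7 variables — and 21 appears only in q's list, so q = 21.
The 6 still-open variables together cover exactly {3, 10, 13, 19, 20, 23} — 6 values for 6 variables — and 23 appears only in f's list, so f = 23.
Among the 5 still-open variables, 20 fits only c (and all 5 values in {3, 10, 13, 19, 20} must be used), so c = 20.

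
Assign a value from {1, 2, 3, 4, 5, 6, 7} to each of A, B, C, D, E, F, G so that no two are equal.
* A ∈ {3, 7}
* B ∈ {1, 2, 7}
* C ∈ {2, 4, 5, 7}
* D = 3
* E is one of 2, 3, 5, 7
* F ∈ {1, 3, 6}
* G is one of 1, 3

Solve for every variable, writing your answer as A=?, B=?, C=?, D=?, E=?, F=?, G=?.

D must be 3 (only option left). So A, E, F, G can't be 3.
G's domain is down to {1}, so G = 1. So B, F can't be 1.
A has just one choice, so A = 7. Remove 7 from B, C, E.
That leaves B = 2. So C, E can't be 2.
E's domain is down to {5}, so E = 5. So C can't be 5.
That leaves F = 6.
C's domain is down to {4}, so C = 4.

A=7, B=2, C=4, D=3, E=5, F=6, G=1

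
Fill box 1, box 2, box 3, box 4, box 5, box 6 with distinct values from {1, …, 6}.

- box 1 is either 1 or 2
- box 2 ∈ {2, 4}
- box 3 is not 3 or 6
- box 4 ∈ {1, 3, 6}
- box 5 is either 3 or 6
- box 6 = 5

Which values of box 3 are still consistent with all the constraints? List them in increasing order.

1, 2, 4

box 6 must be 5 (only option left). Eliminate 5 elsewhere: box 3.
box 1, box 2, box 3 share exactly the 3 values {1, 2, 4}; by pigeonhole those values go to them, so strike 1, 2, 4 from box 4.
No further eliminations apply; box 3 can still be any of 1, 2, 4.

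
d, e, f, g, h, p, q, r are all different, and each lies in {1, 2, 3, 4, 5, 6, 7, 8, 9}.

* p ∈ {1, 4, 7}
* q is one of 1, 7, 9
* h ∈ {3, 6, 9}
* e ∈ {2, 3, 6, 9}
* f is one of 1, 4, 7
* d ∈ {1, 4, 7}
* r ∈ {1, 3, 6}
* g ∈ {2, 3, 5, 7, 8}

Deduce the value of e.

2

d, f, p share exactly the 3 values {1, 4, 7}; by pigeonhole those values go to them, so strike 1, 4, 7 from g, q, r.
q has just one choice, so q = 9. So e, h can't be 9.
h and r share exactly the 2 values {3, 6}; by pigeonhole those values go to them, so strike 3, 6 from e, g.
So e = 2.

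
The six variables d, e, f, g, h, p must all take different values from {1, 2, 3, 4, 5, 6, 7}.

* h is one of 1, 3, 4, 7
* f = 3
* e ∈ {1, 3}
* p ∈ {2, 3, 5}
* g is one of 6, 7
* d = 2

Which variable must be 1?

d's domain is down to {2}, so d = 2. Strike 2 from p.
That leaves f = 3. Remove 3 from e, h, p.
So 1 goes to e.

e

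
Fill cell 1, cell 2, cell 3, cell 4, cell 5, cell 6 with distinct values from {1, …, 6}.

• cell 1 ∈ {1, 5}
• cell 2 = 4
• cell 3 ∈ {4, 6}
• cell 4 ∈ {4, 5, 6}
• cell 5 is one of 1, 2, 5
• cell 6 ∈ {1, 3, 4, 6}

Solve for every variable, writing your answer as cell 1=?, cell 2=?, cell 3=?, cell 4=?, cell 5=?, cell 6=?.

cell 2 has just one choice, so cell 2 = 4. Eliminate 4 elsewhere: cell 3, cell 4, cell 6.
cell 3's domain is down to {6}, so cell 3 = 6. Eliminate 6 elsewhere: cell 4, cell 6.
That leaves cell 4 = 5. Eliminate 5 elsewhere: cell 1, cell 5.
That leaves cell 1 = 1. Eliminate 1 elsewhere: cell 5, cell 6.
cell 5 has just one choice, so cell 5 = 2.
That leaves cell 6 = 3.

cell 1=1, cell 2=4, cell 3=6, cell 4=5, cell 5=2, cell 6=3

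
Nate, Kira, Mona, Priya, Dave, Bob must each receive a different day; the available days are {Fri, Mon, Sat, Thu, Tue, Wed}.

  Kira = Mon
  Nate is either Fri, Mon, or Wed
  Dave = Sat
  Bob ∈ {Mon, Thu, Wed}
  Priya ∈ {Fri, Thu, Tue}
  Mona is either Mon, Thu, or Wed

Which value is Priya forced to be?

Kira's domain is down to {Mon}, so Kira = Mon. Strike Mon from Nate, Mona, Bob.
Dave must be Sat (only option left).
The 4 still-open variables draw from only 4 values {Fri, Thu, Tue, Wed}, so each is used; only Priya can be Tue, hence Priya = Tue.

Tue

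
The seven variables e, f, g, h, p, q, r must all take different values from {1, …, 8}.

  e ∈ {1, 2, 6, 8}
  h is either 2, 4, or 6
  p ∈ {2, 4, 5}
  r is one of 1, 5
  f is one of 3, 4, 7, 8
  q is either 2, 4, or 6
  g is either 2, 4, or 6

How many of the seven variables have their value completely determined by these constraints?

g, h, q share exactly the 3 values {2, 4, 6}; by pigeonhole those values go to them, so strike 2, 4, 6 from e, f, p.
p must be 5 (only option left). So r can't be 5.
r's domain is down to {1}, so r = 1. So e can't be 1.
e has just one choice, so e = 8. So f can't be 8.
Determined: e=8, p=5, r=1. The other variables each still have more than one consistent value. That makes 3.

3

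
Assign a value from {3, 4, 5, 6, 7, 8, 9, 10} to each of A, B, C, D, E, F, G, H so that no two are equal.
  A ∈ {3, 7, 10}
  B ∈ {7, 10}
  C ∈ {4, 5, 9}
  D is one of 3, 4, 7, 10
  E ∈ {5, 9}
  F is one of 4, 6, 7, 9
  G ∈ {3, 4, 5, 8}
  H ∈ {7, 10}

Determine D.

4

The 8 variables draw from only 8 values {3, 4, 5, 6, 7, 8, 9, 10}, so each is used; only F can be 6, hence F = 6.
The 7 still-open variables draw from only 7 values {3, 4, 5, 7, 8, 9, 10}, so each is used; only G can be 8, hence G = 8.
The 2 variables B and H are confined to {7, 10}, which locks those values in; drop them from A, D.
A must be 3 (only option left). Strike 3 from D.
So D = 4.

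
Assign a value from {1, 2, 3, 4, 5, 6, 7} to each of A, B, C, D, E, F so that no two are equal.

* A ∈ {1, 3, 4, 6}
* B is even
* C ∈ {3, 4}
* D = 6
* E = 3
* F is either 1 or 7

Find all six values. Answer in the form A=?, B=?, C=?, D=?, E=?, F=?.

D's domain is down to {6}, so D = 6. So A, B can't be 6.
E's domain is down to {3}, so E = 3. Strike 3 from A, C.
C must be 4 (only option left). Strike 4 from A, B.
A has just one choice, so A = 1. Remove 1 from F.
B must be 2 (only option left).
That leaves F = 7.

A=1, B=2, C=4, D=6, E=3, F=7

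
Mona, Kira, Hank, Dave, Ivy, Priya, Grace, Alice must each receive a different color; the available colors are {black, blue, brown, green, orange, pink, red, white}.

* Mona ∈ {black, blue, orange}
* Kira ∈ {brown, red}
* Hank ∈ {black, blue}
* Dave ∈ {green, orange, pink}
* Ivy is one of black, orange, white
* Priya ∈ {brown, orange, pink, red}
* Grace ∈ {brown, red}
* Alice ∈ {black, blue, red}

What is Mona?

Among the 8 variables, green fits only Dave (and all 8 values in {black, blue, brown, green, orange, pink, red, white} must be used), so Dave = green.
The 7 still-open variables together cover exactly {black, blue, brown, orange, pink, red, white} — 7 values for 7 variables — and pink appears only in Priya's list, so Priya = pink.
The 6 still-open variables together cover exactly {black, blue, brown, orange, red, white} — 6 values for 6 variables — and white appears only in Ivy's list, so Ivy = white.
The 5 still-open variables together cover exactly {black, blue, brown, orange, red} — 5 values for 5 variables — and orange appears only in Mona's list, so Mona = orange.

orange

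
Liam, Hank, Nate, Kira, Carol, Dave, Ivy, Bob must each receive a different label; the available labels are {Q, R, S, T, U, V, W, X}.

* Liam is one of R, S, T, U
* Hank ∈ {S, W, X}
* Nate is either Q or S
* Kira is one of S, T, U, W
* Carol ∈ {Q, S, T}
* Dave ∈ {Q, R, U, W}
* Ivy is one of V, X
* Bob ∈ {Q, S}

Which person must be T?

Carol

The 8 variables together cover exactly {Q, R, S, T, U, V, W, X} — 8 values for 8 variables — and V appears only in Ivy's list, so Ivy = V.
The 7 still-open variables together cover exactly {Q, R, S, T, U, W, X} — 7 values for 7 variables — and X appears only in Hank's list, so Hank = X.
Nate and Bob share exactly the 2 values {Q, S}; by pigeonhole those values go to them, so strike Q, S from Liam, Kira, Carol, Dave.
So T goes to Carol.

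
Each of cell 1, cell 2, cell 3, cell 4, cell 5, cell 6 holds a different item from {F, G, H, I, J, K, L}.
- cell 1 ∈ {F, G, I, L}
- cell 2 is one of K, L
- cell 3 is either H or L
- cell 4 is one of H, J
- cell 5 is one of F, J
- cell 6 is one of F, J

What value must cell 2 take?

cell 5 and cell 6 share exactly the 2 values {F, J}; by pigeonhole those values go to them, so strike F, J from cell 1, cell 4.
cell 4's domain is down to {H}, so cell 4 = H. So cell 3 can't be H.
cell 3's domain is down to {L}, so cell 3 = L. So cell 1, cell 2 can't be L.
So cell 2 = K.

K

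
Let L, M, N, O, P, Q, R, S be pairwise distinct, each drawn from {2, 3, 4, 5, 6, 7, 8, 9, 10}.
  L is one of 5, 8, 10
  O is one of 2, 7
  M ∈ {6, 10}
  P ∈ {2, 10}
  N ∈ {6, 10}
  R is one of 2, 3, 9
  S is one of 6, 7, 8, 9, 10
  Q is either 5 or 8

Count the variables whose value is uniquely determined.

The 8 variables together cover exactly {2, 3, 5, 6, 7, 8, 9, 10} — 8 values for 8 variables — and 3 appears only in R's list, so R = 3.
The 7 still-open variables draw from only 7 values {2, 5, 6, 7, 8, 9, 10}, so each is used; only S can be 9, hence S = 9.
Among the 6 still-open variables, 7 fits only O (and all 6 values in {2, 5, 6, 7, 8, 10} must be used), so O = 7.
Among the 5 still-open variables, 2 fits only P (and all 5 values in {2, 5, 6, 8, 10} must be used), so P = 2.
M and N share exactly the 2 values {6, 10}; by pigeonhole those values go to them, so strike 6, 10 from L.
Determined: O=7, P=2, R=3, S=9. The other variables each still have more than one consistent value. That makes 4.

4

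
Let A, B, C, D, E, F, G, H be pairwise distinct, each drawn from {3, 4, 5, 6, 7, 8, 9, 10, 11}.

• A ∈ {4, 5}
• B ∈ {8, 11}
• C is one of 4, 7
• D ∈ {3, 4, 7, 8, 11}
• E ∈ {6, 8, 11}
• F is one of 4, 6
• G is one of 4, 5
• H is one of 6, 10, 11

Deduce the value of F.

6

Among the 8 variables, 3 fits only D (and all 8 values in {3, 4, 5, 6, 7, 8, 10, 11} must be used), so D = 3.
The 7 still-open variables together cover exactly {4, 5, 6, 7, 8, 10, 11} — 7 values for 7 variables — and 7 appears only in C's list, so C = 7.
Among the 6 still-open variables, 10 fits only H (and all 6 values in {4, 5, 6, 8, 10, 11} must be used), so H = 10.
A and G between them cover only {4, 5} — a naked pair. Remove those values from F.
So F = 6.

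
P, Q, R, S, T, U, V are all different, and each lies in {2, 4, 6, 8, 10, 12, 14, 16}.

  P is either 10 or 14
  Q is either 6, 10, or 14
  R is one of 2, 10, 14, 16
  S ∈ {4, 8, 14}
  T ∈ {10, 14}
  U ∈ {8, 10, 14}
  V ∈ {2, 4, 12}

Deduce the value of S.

The 2 variables P and T are confined to {10, 14}, which locks those values in; drop them from Q, R, S, U.
Q's domain is down to {6}, so Q = 6.
U's domain is down to {8}, so U = 8. Eliminate 8 elsewhere: S.
So S = 4.

4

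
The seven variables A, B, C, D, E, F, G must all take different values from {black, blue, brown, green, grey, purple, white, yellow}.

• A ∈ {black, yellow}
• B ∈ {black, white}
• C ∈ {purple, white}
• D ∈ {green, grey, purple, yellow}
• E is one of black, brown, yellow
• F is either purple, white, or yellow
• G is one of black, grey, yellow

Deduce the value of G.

grey

The 7 variables together cover exactly {black, brown, green, grey, purple, white, yellow} — 7 values for 7 variables — and brown appears only in E's list, so E = brown.
The 6 still-open variables together cover exactly {black, green, grey, purple, white, yellow} — 6 values for 6 variables — and green appears only in D's list, so D = green.
Among the 5 still-open variables, grey fits only G (and all 5 values in {black, grey, purple, white, yellow} must be used), so G = grey.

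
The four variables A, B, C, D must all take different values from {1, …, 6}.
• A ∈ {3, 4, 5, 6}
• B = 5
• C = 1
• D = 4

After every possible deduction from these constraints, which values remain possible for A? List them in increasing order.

B has just one choice, so B = 5. Eliminate 5 elsewhere: A.
C must be 1 (only option left).
D has just one choice, so D = 4. Remove 4 from A.
No further eliminations apply; A can still be any of 3, 6.

3, 6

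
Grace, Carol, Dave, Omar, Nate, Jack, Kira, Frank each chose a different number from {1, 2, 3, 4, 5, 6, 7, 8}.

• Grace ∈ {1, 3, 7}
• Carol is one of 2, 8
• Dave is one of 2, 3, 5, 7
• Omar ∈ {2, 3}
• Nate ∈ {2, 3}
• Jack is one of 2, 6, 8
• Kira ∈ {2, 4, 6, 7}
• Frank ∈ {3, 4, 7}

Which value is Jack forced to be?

The 8 variables draw from only 8 values {1, 2, 3, 4, 5, 6, 7, 8}, so each is used; only Grace can be 1, hence Grace = 1.
The 7 still-open variables draw from only 7 values {2, 3, 4, 5, 6, 7, 8}, so each is used; only Dave can be 5, hence Dave = 5.
Omar and Nate between them cover only {2, 3} — a naked pair. Remove those values from Carol, Jack, Kira, Frank.
Carol has just one choice, so Carol = 8. So Jack can't be 8.
So Jack = 6.

6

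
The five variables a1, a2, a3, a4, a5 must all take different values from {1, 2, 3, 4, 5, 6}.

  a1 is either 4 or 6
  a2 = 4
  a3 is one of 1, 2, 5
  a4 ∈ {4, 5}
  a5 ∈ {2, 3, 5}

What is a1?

6

a2 must be 4 (only option left). So a1, a4 can't be 4.
So a1 = 6.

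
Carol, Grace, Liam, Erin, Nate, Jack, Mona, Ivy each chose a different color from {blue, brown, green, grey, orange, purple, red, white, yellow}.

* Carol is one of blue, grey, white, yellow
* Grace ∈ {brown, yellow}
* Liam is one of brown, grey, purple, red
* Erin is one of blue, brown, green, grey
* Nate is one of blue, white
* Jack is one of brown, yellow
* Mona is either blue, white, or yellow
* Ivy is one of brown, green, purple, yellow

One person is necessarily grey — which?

Among the 8 variables, red fits only Liam (and all 8 values in {blue, brown, green, grey, purple, red, white, yellow} must be used), so Liam = red.
The 7 still-open variables draw from only 7 values {blue, brown, green, grey, purple, white, yellow}, so each is used; only Ivy can be purple, hence Ivy = purple.
The 6 still-open variables draw from only 6 values {blue, brown, green, grey, white, yellow}, so each is used; only Erin can be green, hence Erin = green.
The 5 still-open variables together cover exactly {blue, brown, grey, white, yellow} — 5 values for 5 variables — and grey appears only in Carol's list, so Carol = grey.

Carol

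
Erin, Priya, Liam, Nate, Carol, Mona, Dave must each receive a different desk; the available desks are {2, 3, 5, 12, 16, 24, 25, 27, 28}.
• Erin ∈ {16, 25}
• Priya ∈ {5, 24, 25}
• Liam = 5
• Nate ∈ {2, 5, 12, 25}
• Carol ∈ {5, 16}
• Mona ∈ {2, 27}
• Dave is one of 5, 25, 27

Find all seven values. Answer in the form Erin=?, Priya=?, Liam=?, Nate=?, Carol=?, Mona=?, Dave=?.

Erin=25, Priya=24, Liam=5, Nate=12, Carol=16, Mona=2, Dave=27

Liam has just one choice, so Liam = 5. Eliminate 5 elsewhere: Priya, Nate, Carol, Dave.
That leaves Carol = 16. Eliminate 16 elsewhere: Erin.
Erin must be 25 (only option left). Remove 25 from Priya, Nate, Dave.
Priya's domain is down to {24}, so Priya = 24.
Dave's domain is down to {27}, so Dave = 27. Strike 27 from Mona.
Mona has just one choice, so Mona = 2. Remove 2 from Nate.
That leaves Nate = 12.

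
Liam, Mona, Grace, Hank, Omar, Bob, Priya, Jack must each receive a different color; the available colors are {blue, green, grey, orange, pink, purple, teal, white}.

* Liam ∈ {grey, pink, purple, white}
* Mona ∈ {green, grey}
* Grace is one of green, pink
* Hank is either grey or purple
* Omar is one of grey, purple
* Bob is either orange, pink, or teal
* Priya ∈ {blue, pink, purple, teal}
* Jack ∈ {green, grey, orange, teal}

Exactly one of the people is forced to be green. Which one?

Among the 8 variables, blue fits only Priya (and all 8 values in {blue, green, grey, orange, pink, purple, teal, white} must be used), so Priya = blue.
The 7 still-open variables draw from only 7 values {green, grey, orange, pink, purple, teal, white}, so each is used; only Liam can be white, hence Liam = white.
The 2 variables Hank and Omar are confined to {grey, purple}, which locks those values in; drop them from Mona, Jack.
So green goes to Mona.

Mona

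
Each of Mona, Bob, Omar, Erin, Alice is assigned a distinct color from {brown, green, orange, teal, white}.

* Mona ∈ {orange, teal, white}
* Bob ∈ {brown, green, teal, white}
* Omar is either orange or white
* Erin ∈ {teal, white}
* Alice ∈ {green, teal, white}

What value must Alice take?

green

The 5 variables draw from only 5 values {brown, green, orange, teal, white}, so each is used; only Bob can be brown, hence Bob = brown.
The 4 still-open variables together cover exactly {green, orange, teal, white} — 4 values for 4 variables — and green appears only in Alice's list, so Alice = green.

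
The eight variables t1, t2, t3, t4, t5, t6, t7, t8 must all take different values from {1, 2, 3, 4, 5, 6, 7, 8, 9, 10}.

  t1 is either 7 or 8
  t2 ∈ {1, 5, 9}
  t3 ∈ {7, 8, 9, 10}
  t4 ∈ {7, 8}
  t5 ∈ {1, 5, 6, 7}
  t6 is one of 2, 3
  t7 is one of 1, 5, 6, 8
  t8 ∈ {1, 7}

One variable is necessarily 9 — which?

t1 and t4 share exactly the 2 values {7, 8}; by pigeonhole those values go to them, so strike 7, 8 from t3, t5, t7, t8.
t8 must be 1 (only option left). So t2, t5, t7 can't be 1.
t5 and t7 between them cover only {5, 6} — a naked pair. Remove those values from t2.
So 9 goes to t2.

t2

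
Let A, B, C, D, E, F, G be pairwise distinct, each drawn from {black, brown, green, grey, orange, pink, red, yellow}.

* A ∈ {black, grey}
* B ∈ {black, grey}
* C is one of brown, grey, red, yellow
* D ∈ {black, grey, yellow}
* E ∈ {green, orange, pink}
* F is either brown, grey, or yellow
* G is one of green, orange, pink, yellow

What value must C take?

A and B share exactly the 2 values {black, grey}; by pigeonhole those values go to them, so strike black, grey from C, D, F.
D's domain is down to {yellow}, so D = yellow. Strike yellow from C, F, G.
F must be brown (only option left). Strike brown from C.
So C = red.

red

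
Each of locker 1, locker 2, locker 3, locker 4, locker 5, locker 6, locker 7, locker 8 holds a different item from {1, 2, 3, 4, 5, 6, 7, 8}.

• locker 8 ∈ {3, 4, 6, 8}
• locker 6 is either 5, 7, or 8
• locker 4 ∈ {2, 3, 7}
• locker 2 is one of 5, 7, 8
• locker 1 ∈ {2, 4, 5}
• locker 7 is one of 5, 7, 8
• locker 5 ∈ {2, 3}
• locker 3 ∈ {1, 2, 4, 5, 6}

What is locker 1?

The 8 variables draw from only 8 values {1, 2, 3, 4, 5, 6, 7, 8}, so each is used; only locker 3 can be 1, hence locker 3 = 1.
The 7 still-open variables together cover exactly {2, 3, 4, 5, 6, 7, 8} — 7 values for 7 variables — and 6 appears only in locker 8's list, so locker 8 = 6.
Among the 6 still-open variables, 4 fits only locker 1 (and all 6 values in {2, 3, 4, 5, 7, 8} must be used), so locker 1 = 4.

4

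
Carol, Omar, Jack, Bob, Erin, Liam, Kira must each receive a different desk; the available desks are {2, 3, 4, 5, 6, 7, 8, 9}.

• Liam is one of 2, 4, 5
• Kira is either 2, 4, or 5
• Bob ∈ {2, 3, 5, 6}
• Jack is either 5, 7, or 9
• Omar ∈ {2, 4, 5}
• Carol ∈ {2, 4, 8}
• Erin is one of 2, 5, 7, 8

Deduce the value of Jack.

Omar, Liam, Kira share exactly the 3 values {2, 4, 5}; by pigeonhole those values go to them, so strike 2, 4, 5 from Carol, Jack, Bob, Erin.
That leaves Carol = 8. Strike 8 from Erin.
Erin has just one choice, so Erin = 7. Remove 7 from Jack.
So Jack = 9.

9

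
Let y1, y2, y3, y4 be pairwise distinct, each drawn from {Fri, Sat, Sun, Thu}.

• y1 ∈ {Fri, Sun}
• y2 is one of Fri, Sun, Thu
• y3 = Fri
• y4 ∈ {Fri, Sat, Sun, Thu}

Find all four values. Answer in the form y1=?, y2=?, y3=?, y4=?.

y1=Sun, y2=Thu, y3=Fri, y4=Sat

y3 must be Fri (only option left). Eliminate Fri elsewhere: y1, y2, y4.
That leaves y1 = Sun. Strike Sun from y2, y4.
y2 must be Thu (only option left). Strike Thu from y4.
y4's domain is down to {Sat}, so y4 = Sat.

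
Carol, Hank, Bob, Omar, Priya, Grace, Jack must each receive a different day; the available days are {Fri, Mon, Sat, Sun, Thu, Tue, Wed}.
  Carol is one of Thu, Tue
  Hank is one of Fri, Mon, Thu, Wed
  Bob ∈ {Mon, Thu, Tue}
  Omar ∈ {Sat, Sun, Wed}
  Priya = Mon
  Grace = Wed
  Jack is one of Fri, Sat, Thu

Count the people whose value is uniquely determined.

5

Priya's domain is down to {Mon}, so Priya = Mon. Strike Mon from Hank, Bob.
That leaves Grace = Wed. So Hank, Omar can't be Wed.
The 5 still-open variables draw from only 5 values {Fri, Sat, Sun, Thu, Tue}, so each is used; only Omar can be Sun, hence Omar = Sun.
The 4 still-open variables together cover exactly {Fri, Sat, Thu, Tue} — 4 values for 4 variables — and Sat appears only in Jack's list, so Jack = Sat.
The 3 still-open variables together cover exactly {Fri, Thu, Tue} — 3 values for 3 variables — and Fri appears only in Hank's list, so Hank = Fri.
Determined: Hank=Fri, Omar=Sun, Priya=Mon, Grace=Wed, Jack=Sat. The other people each still have more than one consistent value. That makes 5.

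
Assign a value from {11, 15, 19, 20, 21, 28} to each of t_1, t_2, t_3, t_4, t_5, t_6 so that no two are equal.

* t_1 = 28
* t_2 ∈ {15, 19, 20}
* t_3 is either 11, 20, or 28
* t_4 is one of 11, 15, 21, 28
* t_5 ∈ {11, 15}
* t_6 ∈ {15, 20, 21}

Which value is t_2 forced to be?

19

t_1 has just one choice, so t_1 = 28. So t_3, t_4 can't be 28.
The 5 still-open variables draw from only 5 values {11, 15, 19, 20, 21}, so each is used; only t_2 can be 19, hence t_2 = 19.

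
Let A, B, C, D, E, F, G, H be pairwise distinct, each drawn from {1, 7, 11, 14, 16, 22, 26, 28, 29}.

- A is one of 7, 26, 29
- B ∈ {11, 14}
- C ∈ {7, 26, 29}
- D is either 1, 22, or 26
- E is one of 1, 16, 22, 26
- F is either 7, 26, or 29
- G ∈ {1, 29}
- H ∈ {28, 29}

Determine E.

A, C, F share exactly the 3 values {7, 26, 29}; by pigeonhole those values go to them, so strike 7, 26, 29 from D, E, G, H.
G has just one choice, so G = 1. Strike 1 from D, E.
H must be 28 (only option left).
That leaves D = 22. Eliminate 22 elsewhere: E.
So E = 16.

16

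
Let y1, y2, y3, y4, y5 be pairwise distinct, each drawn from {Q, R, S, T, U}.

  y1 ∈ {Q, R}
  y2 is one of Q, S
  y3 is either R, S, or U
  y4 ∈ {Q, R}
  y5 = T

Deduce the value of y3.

U

y5 must be T (only option left).
The 4 still-open variables together cover exactly {Q, R, S, U} — 4 values for 4 variables — and U appears only in y3's list, so y3 = U.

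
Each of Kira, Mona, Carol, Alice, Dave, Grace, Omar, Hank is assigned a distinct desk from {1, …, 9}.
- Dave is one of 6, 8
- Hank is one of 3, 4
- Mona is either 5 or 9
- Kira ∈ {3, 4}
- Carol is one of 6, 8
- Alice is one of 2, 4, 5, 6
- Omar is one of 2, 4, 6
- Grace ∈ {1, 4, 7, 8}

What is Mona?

9

Kira and Hank between them cover only {3, 4} — a naked pair. Remove those values from Alice, Grace, Omar.
The 2 variables Carol and Dave are confined to {6, 8}, which locks those values in; drop them from Alice, Grace, Omar.
Omar must be 2 (only option left). Eliminate 2 elsewhere: Alice.
That leaves Alice = 5. Strike 5 from Mona.
So Mona = 9.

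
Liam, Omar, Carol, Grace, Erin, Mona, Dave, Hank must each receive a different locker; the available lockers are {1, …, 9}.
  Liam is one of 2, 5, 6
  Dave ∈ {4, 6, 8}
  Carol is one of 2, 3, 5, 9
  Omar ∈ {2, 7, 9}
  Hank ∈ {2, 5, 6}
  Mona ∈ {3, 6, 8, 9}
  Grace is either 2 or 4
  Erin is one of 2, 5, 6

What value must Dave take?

The 8 variables together cover exactly {2, 3, 4, 5, 6, 7, 8, 9} — 8 values for 8 variables — and 7 appears only in Omar's list, so Omar = 7.
Liam, Erin, Hank share exactly the 3 values {2, 5, 6}; by pigeonhole those values go to them, so strike 2, 5, 6 from Carol, Grace, Mona, Dave.
Grace's domain is down to {4}, so Grace = 4. Remove 4 from Dave.
So Dave = 8.

8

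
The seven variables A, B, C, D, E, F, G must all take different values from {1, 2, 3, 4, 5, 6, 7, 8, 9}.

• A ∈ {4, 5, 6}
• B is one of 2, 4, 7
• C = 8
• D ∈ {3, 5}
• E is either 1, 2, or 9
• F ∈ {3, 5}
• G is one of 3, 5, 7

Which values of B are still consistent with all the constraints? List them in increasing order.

2, 4

C's domain is down to {8}, so C = 8.
D and F between them cover only {3, 5} — a naked pair. Remove those values from A, G.
G's domain is down to {7}, so G = 7. Eliminate 7 elsewhere: B.
No further eliminations apply; B can still be any of 2, 4.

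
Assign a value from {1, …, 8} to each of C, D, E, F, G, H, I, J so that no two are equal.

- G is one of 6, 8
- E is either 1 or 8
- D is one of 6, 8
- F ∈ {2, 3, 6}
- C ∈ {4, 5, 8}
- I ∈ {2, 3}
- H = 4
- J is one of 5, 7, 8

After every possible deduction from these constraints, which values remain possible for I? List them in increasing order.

2, 3

H has just one choice, so H = 4. So C can't be 4.
The 7 still-open variables together cover exactly {1, 2, 3, 5, 6, 7, 8} — 7 values for 7 variables — and 1 appears only in E's list, so E = 1.
The 6 still-open variables draw from only 6 values {2, 3, 5, 6, 7, 8}, so each is used; only J can be 7, hence J = 7.
The 5 still-open variables together cover exactly {2, 3, 5, 6, 8} — 5 values for 5 variables — and 5 appears only in C's list, so C = 5.
The 2 variables D and G are confined to {6, 8}, which locks those values in; drop them from F.
No further eliminations apply; I can still be any of 2, 3.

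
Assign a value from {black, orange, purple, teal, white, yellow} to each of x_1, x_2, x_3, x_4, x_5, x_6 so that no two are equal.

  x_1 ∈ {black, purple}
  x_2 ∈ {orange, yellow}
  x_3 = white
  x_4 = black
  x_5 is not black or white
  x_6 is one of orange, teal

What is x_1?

purple

x_3 has just one choice, so x_3 = white.
x_4 has just one choice, so x_4 = black. Strike black from x_1.
So x_1 = purple.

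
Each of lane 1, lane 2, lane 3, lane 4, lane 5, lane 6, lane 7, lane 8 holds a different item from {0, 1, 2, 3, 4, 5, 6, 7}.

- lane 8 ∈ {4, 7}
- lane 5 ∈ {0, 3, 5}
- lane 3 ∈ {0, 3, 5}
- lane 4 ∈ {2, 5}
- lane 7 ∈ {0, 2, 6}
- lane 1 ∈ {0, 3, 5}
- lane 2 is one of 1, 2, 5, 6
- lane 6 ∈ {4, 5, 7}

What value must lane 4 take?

2

The 8 variables draw from only 8 values {0, 1, 2, 3, 4, 5, 6, 7}, so each is used; only lane 2 can be 1, hence lane 2 = 1.
The 7 still-open variables together cover exactly {0, 2, 3, 4, 5, 6, 7} — 7 values for 7 variables — and 6 appears only in lane 7's list, so lane 7 = 6.
Among the 6 still-open variables, 2 fits only lane 4 (and all 6 values in {0, 2, 3, 4, 5, 7} must be used), so lane 4 = 2.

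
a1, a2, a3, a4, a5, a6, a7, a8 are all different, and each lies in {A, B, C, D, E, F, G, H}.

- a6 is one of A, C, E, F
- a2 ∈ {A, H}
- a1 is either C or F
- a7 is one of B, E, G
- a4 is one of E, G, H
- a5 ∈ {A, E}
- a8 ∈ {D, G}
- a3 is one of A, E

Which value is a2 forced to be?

H

The 8 variables draw from only 8 values {A, B, C, D, E, F, G, H}, so each is used; only a7 can be B, hence a7 = B.
Among the 7 still-open variables, D fits only a8 (and all 7 values in {A, C, D, E, F, G, H} must be used), so a8 = D.
Among the 6 still-open variables, G fits only a4 (and all 6 values in {A, C, E, F, G, H} must be used), so a4 = G.
The 5 still-open variables draw from only 5 values {A, C, E, F, H}, so each is used; only a2 can be H, hence a2 = H.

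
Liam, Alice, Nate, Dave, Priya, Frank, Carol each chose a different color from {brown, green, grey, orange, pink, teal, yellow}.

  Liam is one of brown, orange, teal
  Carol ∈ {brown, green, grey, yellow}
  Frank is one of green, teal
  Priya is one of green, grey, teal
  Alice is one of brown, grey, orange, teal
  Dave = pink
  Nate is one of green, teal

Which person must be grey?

Priya

Dave has just one choice, so Dave = pink.
The 6 still-open variables together cover exactly {brown, green, grey, orange, teal, yellow} — 6 values for 6 variables — and yellow appears only in Carol's list, so Carol = yellow.
Nate and Frank share exactly the 2 values {green, teal}; by pigeonhole those values go to them, so strike green, teal from Liam, Alice, Priya.
So grey goes to Priya.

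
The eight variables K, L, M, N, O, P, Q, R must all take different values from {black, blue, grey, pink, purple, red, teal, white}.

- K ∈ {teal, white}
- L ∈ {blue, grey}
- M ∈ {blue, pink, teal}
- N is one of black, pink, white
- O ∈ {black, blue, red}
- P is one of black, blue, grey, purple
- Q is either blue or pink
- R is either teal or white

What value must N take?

Among the 8 variables, purple fits only P (and all 8 values in {black, blue, grey, pink, purple, red, teal, white} must be used), so P = purple.
Among the 7 still-open variables, grey fits only L (and all 7 values in {black, blue, grey, pink, red, teal, white} must be used), so L = grey.
The 6 still-open variables together cover exactly {black, blue, pink, red, teal, white} — 6 values for 6 variables — and red appears only in O's list, so O = red.
The 5 still-open variables together cover exactly {black, blue, pink, teal, white} — 5 values for 5 variables — and black appears only in N's list, so N = black.

black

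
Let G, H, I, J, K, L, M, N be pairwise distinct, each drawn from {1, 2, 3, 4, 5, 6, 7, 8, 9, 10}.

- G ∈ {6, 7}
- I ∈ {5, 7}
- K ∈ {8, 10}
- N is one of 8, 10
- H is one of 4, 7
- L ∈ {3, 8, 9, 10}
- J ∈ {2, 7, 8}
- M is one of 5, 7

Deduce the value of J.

2

I and M between them cover only {5, 7} — a naked pair. Remove those values from G, H, J.
That leaves G = 6.
H must be 4 (only option left).
K and N between them cover only {8, 10} — a naked pair. Remove those values from J, L.
So J = 2.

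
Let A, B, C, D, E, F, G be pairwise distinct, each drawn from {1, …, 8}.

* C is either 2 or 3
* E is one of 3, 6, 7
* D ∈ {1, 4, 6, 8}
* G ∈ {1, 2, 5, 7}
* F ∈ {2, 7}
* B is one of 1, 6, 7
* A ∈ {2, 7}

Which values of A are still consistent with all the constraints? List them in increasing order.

2, 7

A and F share exactly the 2 values {2, 7}; by pigeonhole those values go to them, so strike 2, 7 from B, C, E, G.
C's domain is down to {3}, so C = 3. Strike 3 from E.
E has just one choice, so E = 6. Remove 6 from B, D.
B's domain is down to {1}, so B = 1. So D, G can't be 1.
G's domain is down to {5}, so G = 5.
No further eliminations apply; A can still be any of 2, 7.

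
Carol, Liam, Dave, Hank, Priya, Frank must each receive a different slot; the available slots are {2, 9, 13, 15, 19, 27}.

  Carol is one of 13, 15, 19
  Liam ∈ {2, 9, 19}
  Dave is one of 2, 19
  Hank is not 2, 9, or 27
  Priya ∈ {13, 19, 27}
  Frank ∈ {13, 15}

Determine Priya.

27

Among the 6 variables, 9 fits only Liam (and all 6 values in {2, 9, 13, 15, 19, 27} must be used), so Liam = 9.
Among the 5 still-open variables, 2 fits only Dave (and all 5 values in {2, 13, 15, 19, 27} must be used), so Dave = 2.
The 4 still-open variables draw from only 4 values {13, 15, 19, 27}, so each is used; only Priya can be 27, hence Priya = 27.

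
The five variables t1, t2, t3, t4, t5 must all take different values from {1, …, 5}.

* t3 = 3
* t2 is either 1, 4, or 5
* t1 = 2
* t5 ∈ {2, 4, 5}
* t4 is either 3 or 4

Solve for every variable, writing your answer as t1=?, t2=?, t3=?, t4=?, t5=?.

t1=2, t2=1, t3=3, t4=4, t5=5

t1 must be 2 (only option left). Remove 2 from t5.
t3's domain is down to {3}, so t3 = 3. Eliminate 3 elsewhere: t4.
t4's domain is down to {4}, so t4 = 4. Strike 4 from t2, t5.
t5 must be 5 (only option left). So t2 can't be 5.
That leaves t2 = 1.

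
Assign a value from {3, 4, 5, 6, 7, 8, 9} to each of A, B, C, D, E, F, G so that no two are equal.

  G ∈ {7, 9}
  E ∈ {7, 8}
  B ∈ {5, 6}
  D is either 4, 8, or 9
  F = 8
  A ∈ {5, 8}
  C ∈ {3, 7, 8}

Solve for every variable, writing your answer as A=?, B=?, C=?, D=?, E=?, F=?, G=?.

A=5, B=6, C=3, D=4, E=7, F=8, G=9

F has just one choice, so F = 8. So A, C, D, E can't be 8.
A's domain is down to {5}, so A = 5. So B can't be 5.
B's domain is down to {6}, so B = 6.
E has just one choice, so E = 7. Eliminate 7 elsewhere: C, G.
G must be 9 (only option left). So D can't be 9.
That leaves C = 3.
D must be 4 (only option left).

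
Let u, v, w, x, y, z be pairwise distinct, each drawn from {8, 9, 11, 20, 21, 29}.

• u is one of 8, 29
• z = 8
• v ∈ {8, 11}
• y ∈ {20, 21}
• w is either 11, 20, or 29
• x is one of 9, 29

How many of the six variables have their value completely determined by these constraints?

6

z has just one choice, so z = 8. Remove 8 from u, v.
u's domain is down to {29}, so u = 29. Strike 29 from w, x.
v's domain is down to {11}, so v = 11. Remove 11 from w.
w must be 20 (only option left). Remove 20 from y.
x has just one choice, so x = 9.
y's domain is down to {21}, so y = 21.
Every variable is fixed: u=29, v=11, w=20, x=9, y=21, z=8. That makes 6.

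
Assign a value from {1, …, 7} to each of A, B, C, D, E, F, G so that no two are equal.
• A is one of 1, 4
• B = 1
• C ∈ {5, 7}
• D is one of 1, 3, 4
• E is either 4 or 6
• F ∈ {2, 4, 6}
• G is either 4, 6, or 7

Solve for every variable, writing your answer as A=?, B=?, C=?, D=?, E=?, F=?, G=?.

A=4, B=1, C=5, D=3, E=6, F=2, G=7

B has just one choice, so B = 1. Strike 1 from A, D.
A's domain is down to {4}, so A = 4. So D, E, F, G can't be 4.
D must be 3 (only option left).
E has just one choice, so E = 6. Remove 6 from F, G.
That leaves F = 2.
G's domain is down to {7}, so G = 7. So C can't be 7.
C must be 5 (only option left).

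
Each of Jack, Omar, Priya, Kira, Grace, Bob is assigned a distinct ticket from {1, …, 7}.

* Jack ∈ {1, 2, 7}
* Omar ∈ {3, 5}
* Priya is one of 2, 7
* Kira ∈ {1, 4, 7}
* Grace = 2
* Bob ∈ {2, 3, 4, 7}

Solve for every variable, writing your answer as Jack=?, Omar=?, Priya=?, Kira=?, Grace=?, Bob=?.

Jack=1, Omar=5, Priya=7, Kira=4, Grace=2, Bob=3

Grace must be 2 (only option left). Strike 2 from Jack, Priya, Bob.
Priya's domain is down to {7}, so Priya = 7. So Jack, Kira, Bob can't be 7.
Jack has just one choice, so Jack = 1. Strike 1 from Kira.
Kira must be 4 (only option left). So Bob can't be 4.
Bob has just one choice, so Bob = 3. So Omar can't be 3.
Omar has just one choice, so Omar = 5.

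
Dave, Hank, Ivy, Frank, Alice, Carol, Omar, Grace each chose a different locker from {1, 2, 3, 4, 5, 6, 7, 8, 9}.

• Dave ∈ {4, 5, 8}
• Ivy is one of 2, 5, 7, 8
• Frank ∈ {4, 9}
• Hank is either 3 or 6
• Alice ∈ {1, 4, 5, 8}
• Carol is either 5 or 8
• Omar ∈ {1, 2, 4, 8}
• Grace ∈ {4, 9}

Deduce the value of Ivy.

7

Frank and Grace share exactly the 2 values {4, 9}; by pigeonhole those values go to them, so strike 4, 9 from Dave, Alice, Omar.
Dave and Carol between them cover only {5, 8} — a naked pair. Remove those values from Ivy, Alice, Omar.
Alice's domain is down to {1}, so Alice = 1. Eliminate 1 elsewhere: Omar.
Omar must be 2 (only option left). Remove 2 from Ivy.
So Ivy = 7.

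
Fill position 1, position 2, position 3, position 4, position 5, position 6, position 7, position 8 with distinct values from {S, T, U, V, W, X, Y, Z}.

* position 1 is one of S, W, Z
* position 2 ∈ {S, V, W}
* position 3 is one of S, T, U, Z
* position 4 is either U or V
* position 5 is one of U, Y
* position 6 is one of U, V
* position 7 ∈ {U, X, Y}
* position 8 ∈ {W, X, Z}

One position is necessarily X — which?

The 8 variables together cover exactly {S, T, U, V, W, X, Y, Z} — 8 values for 8 variables — and T appears only in position 3's list, so position 3 = T.
The 2 variables position 4 and position 6 are confined to {U, V}, which locks those values in; drop them from position 2, position 5, position 7.
position 5's domain is down to {Y}, so position 5 = Y. Strike Y from position 7.
So X goes to position 7.

position 7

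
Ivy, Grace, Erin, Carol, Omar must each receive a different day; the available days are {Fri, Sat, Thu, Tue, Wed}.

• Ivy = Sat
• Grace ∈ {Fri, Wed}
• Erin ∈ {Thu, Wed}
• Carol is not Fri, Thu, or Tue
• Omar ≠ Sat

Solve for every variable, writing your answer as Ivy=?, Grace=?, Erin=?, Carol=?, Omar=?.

Ivy's domain is down to {Sat}, so Ivy = Sat. Eliminate Sat elsewhere: Carol.
Carol's domain is down to {Wed}, so Carol = Wed. Strike Wed from Grace, Erin, Omar.
Grace's domain is down to {Fri}, so Grace = Fri. So Omar can't be Fri.
Erin has just one choice, so Erin = Thu. So Omar can't be Thu.
Omar must be Tue (only option left).

Ivy=Sat, Grace=Fri, Erin=Thu, Carol=Wed, Omar=Tue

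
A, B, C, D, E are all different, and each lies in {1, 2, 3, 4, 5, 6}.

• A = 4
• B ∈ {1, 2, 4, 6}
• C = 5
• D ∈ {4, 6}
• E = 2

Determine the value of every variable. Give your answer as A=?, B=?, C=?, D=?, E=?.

A must be 4 (only option left). Remove 4 from B, D.
C has just one choice, so C = 5.
D has just one choice, so D = 6. So B can't be 6.
That leaves E = 2. Strike 2 from B.
B must be 1 (only option left).

A=4, B=1, C=5, D=6, E=2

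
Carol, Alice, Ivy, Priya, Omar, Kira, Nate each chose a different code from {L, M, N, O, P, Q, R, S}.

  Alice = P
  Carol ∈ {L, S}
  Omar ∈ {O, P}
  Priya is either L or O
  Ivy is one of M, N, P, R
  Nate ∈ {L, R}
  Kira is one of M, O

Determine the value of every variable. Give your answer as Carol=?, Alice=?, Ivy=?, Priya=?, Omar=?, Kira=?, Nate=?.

Carol=S, Alice=P, Ivy=N, Priya=L, Omar=O, Kira=M, Nate=R

Alice's domain is down to {P}, so Alice = P. Eliminate P elsewhere: Ivy, Omar.
That leaves Omar = O. So Priya, Kira can't be O.
Kira has just one choice, so Kira = M. So Ivy can't be M.
Priya must be L (only option left). Remove L from Carol, Nate.
That leaves Nate = R. Strike R from Ivy.
Carol's domain is down to {S}, so Carol = S.
That leaves Ivy = N.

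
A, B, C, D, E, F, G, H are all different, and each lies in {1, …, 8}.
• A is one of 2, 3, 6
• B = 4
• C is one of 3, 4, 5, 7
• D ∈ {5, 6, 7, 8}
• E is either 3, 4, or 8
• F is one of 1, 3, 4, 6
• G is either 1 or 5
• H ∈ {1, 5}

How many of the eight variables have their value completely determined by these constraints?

2

B must be 4 (only option left). Strike 4 from C, E, F.
The 7 still-open variables draw from only 7 values {1, 2, 3, 5, 6, 7, 8}, so each is used; only A can be 2, hence A = 2.
G and H share exactly the 2 values {1, 5}; by pigeonhole those values go to them, so strike 1, 5 from C, D, F.
Determined: A=2, B=4. The other variables each still have more than one consistent value. That makes 2.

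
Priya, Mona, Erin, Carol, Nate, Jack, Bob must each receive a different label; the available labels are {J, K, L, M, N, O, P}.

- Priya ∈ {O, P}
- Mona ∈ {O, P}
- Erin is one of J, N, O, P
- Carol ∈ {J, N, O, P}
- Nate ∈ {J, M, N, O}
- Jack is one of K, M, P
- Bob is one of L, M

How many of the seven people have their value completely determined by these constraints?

Among the 7 variables, K fits only Jack (and all 7 values in {J, K, L, M, N, O, P} must be used), so Jack = K.
The 6 still-open variables together cover exactly {J, L, M, N, O, P} — 6 values for 6 variables — and L appears only in Bob's list, so Bob = L.
The 5 still-open variables draw from only 5 values {J, M, N, O, P}, so each is used; only Nate can be M, hence Nate = M.
Priya and Mona between them cover only {O, P} — a naked pair. Remove those values from Erin, Carol.
Determined: Nate=M, Jack=K, Bob=L. The other people each still have more than one consistent value. That makes 3.

3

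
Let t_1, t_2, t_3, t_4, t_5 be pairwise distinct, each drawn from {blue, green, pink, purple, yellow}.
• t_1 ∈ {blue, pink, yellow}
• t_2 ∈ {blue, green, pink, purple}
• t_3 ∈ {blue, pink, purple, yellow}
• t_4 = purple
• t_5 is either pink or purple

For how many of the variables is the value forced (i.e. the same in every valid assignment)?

t_4 has just one choice, so t_4 = purple. Eliminate purple elsewhere: t_2, t_3, t_5.
t_5's domain is down to {pink}, so t_5 = pink. So t_1, t_2, t_3 can't be pink.
The 3 still-open variables together cover exactly {blue, green, yellow} — 3 values for 3 variables — and green appears only in t_2's list, so t_2 = green.
Determined: t_2=green, t_4=purple, t_5=pink. The other variables each still have more than one consistent value. That makes 3.

3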